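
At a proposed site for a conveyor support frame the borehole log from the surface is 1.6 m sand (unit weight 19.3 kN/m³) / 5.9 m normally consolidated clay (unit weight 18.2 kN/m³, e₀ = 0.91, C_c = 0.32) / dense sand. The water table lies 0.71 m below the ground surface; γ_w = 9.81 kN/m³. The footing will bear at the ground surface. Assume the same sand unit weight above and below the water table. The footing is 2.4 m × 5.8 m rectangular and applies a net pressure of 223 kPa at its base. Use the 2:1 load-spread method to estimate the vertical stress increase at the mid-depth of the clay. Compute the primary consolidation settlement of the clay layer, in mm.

Mid-depth of clay below the ground surface: z = 1.6 + 5.9/2 = 4.55 m.
Total vertical stress at mid-clay: σ_v = 19.3×1.6 + 18.2×2.95 = 84.57 kPa.
Pore pressure: u = 9.81×(4.55 − 0.71) = 37.67 kPa.
Initial effective stress: σ'_0 = σ_v − u = 84.57 − 37.67 = 46.9 kPa.
Stress increase at mid-clay by the 2:1 spreading method:
Δσ = qBL/((B+z)(L+z)) = 223×2.4×5.8/((2.4+4.55)(5.8+4.55)) = 43.154 kPa
Final effective stress: σ'_f = σ'_0 + Δσ = 46.9 + 43.154 = 90.054 kPa.
Normally consolidated clay, so the full stress increment lies on the virgin compression line:
S_c = C_c·H/(1+e₀)·log₁₀(σ'_f/σ'_0) = 0.32×5.9/(1+0.91)×log₁₀(90.054/46.9)
    = 0.98848 × 0.28333 = 0.2801 m

S_c ≈ 280 mm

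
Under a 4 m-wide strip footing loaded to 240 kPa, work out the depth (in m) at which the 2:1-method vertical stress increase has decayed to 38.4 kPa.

z ≈ 21 m

2:1 spreading — at depth z the loaded area has grown by z in each plan dimension:
qB/(B+z) = Δσ_z ⇒ z = qB/Δσ_z − B = 240×4/38.4 − 4 = 21 m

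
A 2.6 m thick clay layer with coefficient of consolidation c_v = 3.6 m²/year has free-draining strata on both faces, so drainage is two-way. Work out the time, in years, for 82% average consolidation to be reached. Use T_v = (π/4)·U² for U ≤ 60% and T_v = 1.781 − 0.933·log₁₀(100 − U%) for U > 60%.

t ≈ 0.286 years

Drainage path length: H_d = H/2 = 1.3 m (double drainage).
U > 60%: T_v = 1.781 − 0.933·log₁₀(100 − 82) = 0.60983.
t = T_v·H_d²/c_v = 0.60983×1.3²/3.6 = 0.2863 years.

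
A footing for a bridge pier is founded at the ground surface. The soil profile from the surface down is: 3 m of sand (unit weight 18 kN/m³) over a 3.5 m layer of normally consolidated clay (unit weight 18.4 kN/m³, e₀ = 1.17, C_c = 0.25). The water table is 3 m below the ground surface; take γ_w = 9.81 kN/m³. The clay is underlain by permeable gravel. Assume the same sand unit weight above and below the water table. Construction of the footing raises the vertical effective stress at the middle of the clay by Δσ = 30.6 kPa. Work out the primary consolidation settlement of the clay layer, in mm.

S_c ≈ 64.3 mm

Mid-depth of clay below the ground surface: z = 3 + 3.5/2 = 4.75 m.
Total vertical stress at mid-clay: σ_v = 18×3 + 18.4×1.75 = 86.2 kPa.
Pore pressure: u = 9.81×(4.75 − 3) = 17.168 kPa.
Initial effective stress: σ'_0 = σ_v − u = 86.2 − 17.168 = 69.032 kPa.
Final effective stress: σ'_f = σ'_0 + Δσ = 69.032 + 30.6 = 99.632 kPa.
Normally consolidated clay, so the full stress increment lies on the virgin compression line:
S_c = C_c·H/(1+e₀)·log₁₀(σ'_f/σ'_0) = 0.25×3.5/(1+1.17)×log₁₀(99.632/69.032)
    = 0.40323 × 0.15935 = 0.06425 m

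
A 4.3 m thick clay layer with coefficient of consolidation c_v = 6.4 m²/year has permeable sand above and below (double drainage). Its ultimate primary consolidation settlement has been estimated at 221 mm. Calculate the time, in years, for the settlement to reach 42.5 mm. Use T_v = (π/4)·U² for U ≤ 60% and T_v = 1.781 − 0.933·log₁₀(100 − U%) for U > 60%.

t ≈ 0.021 years

Drainage path length: H_d = H/2 = 2.15 m (double drainage).
U = S(t)/S_ult = 42.5/221 = 0.1923.
U ≤ 60%: T_v = (π/4)·U² = (π/4)×0.19231² = 0.029046.
t = T_v·H_d²/c_v = 0.029046×2.15²/6.4 = 0.02098 years.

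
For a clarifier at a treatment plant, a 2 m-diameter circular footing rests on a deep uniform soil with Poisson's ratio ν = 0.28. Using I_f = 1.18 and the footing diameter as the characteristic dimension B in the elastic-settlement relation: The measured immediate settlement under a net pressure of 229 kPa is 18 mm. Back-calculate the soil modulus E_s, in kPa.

S_e = q·B·(1−ν²)/E_s · I_f  ⇒  E_s = q·B·(1−ν²)·I_f / S_e.
E_s = 229 × 2 × 0.9216 × 1.18 / 0.018 = 27670 kPa

E_s ≈ 27700 kPa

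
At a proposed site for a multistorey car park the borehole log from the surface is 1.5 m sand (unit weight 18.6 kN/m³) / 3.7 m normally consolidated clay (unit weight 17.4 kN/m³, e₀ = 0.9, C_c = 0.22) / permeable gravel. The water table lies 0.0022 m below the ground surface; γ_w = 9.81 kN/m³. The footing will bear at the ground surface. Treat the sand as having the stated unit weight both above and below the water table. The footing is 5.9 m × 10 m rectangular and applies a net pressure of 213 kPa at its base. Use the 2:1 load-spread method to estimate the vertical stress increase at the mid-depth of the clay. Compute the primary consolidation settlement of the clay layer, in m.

Mid-depth of clay below the ground surface: z = 1.5 + 3.7/2 = 3.35 m.
Total vertical stress at mid-clay: σ_v = 18.6×1.5 + 17.4×1.85 = 60.09 kPa.
Pore pressure: u = 9.81×(3.35 − 0.0022) = 32.844 kPa.
Initial effective stress: σ'_0 = σ_v − u = 60.09 − 32.844 = 27.246 kPa.
Stress increase at mid-clay by the 2:1 spreading method:
Δσ = qBL/((B+z)(L+z)) = 213×5.9×10/((5.9+3.35)(10+3.35)) = 101.77 kPa
Final effective stress: σ'_f = σ'_0 + Δσ = 27.246 + 101.77 = 129.02 kPa.
Normally consolidated clay, so the full stress increment lies on the virgin compression line:
S_c = C_c·H/(1+e₀)·log₁₀(σ'_f/σ'_0) = 0.22×3.7/(1+0.9)×log₁₀(129.02/27.246)
    = 0.42842 × 0.67535 = 0.2893 m

S_c ≈ 0.289 m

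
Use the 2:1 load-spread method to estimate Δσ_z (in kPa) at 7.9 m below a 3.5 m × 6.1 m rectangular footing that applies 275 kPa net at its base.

Δσ_z ≈ 36.8 kPa

By the 2:1 method the load spreads at 1 horizontal : 2 vertical, so at depth z the loaded area has grown by z in each plan dimension:
Δσ = qBL/((B+z)(L+z)) = 275×3.5×6.1/((3.5+7.9)(6.1+7.9)) = 36.787 kPa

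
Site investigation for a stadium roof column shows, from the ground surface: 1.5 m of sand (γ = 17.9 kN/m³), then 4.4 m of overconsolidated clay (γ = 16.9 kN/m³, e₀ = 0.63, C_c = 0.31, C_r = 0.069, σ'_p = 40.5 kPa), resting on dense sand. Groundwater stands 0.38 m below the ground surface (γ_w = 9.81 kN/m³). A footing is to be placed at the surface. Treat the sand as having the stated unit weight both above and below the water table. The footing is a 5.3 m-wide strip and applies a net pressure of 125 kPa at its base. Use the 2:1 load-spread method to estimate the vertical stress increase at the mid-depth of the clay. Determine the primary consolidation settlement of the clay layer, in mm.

S_c ≈ 367 mm

Mid-depth of clay below the ground surface: z = 1.5 + 4.4/2 = 3.7 m.
Total vertical stress at mid-clay: σ_v = 17.9×1.5 + 16.9×2.2 = 64.03 kPa.
Pore pressure: u = 9.81×(3.7 − 0.38) = 32.569 kPa.
Initial effective stress: σ'_0 = σ_v − u = 64.03 − 32.569 = 31.461 kPa.
Stress increase at mid-clay by the 2:1 spreading method:
Δσ = qB/(B+z) = 125×5.3/(5.3+3.7) = 73.611 kPa
Final effective stress: σ'_f = 31.461 + 73.611 = 105.07 kPa.
σ'_f = 105.07 > σ'_p = 40.5 kPa, so the stress path crosses the preconsolidation pressure — recompression up to σ'_p, then virgin compression beyond:
S_c = H/(1+e₀)·[C_r·log₁₀(σ'_p/σ'_0) + C_c·log₁₀(σ'_f/σ'_p)]
    = 4.4/1.63 × [0.069×log₁₀(40.5/31.461) + 0.31×log₁₀(105.07/40.5)]
    = 2.6994 × [0.0075681 + 0.12835] = 0.3669 m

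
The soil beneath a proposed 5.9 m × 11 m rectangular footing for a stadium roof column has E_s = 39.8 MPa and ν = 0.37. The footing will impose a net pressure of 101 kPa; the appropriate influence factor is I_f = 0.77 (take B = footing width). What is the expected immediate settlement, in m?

S_e ≈ 0.00995 m

Immediate (elastic) settlement: S_e = q·B·(1−ν²)/E_s · I_f.
E_s = 39.8 MPa = 39800 kPa.
S_e = 101 × 5.9 × (1 − 0.37²) / 39800 × 0.77
    = 101 × 5.9 × 0.8631 / 39800 × 0.77
    = 0.00995 m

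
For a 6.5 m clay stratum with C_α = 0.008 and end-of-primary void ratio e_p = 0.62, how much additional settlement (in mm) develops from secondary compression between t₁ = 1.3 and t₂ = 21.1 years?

Secondary compression: S_s = C_α·H/(1+e_p)·log₁₀(t₂/t₁)
S_s = 0.008×6.5/(1+0.62)×log₁₀(21.1/1.3)
    = 0.0321 × 1.21 = 0.03885 m

S_s ≈ 38.9 mm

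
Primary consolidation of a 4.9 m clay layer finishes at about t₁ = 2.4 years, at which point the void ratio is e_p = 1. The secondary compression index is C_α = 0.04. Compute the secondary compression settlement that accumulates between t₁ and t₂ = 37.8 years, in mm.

Secondary compression: S_s = C_α·H/(1+e_p)·log₁₀(t₂/t₁)
S_s = 0.04×4.9/(1+1)×log₁₀(37.8/2.4)
    = 0.098 × 1.197 = 0.1173 m

S_s ≈ 117 mm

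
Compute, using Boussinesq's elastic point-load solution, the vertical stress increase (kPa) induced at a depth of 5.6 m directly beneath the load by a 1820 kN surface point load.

Boussinesq vertical stress below a point load on an elastic half-space:
Δσ_z = 3P/(2πz²) · [1 + (r/z)²]^(−5/2)
r/z = 0/5.6 = 0; [1+(r/z)²]^(−5/2) = 1.
Δσ_z = 3×1820/(2π×5.6²) × 1 = 27.71 × 1 = 27.71 kPa

Δσ_z ≈ 27.7 kPa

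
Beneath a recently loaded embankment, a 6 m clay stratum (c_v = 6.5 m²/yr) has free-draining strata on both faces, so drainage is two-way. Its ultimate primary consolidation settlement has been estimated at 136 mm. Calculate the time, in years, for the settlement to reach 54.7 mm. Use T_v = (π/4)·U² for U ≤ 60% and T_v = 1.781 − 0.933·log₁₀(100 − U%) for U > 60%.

Drainage path length: H_d = H/2 = 3 m (double drainage).
U = S(t)/S_ult = 54.7/136 = 0.4022.
U ≤ 60%: T_v = (π/4)·U² = (π/4)×0.40221² = 0.12705.
t = T_v·H_d²/c_v = 0.12705×3²/6.5 = 0.1759 years.

t ≈ 0.176 years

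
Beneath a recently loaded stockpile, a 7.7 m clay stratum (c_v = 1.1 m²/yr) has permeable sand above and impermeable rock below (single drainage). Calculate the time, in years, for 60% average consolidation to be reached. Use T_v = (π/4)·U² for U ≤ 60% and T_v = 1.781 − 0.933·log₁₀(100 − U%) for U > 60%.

Drainage path length: H_d = H = 7.7 m (single drainage).
U ≤ 60%: T_v = (π/4)·U² = (π/4)×0.6² = 0.28274.
t = T_v·H_d²/c_v = 0.28274×7.7²/1.1 = 15.24 years.

t ≈ 15.2 years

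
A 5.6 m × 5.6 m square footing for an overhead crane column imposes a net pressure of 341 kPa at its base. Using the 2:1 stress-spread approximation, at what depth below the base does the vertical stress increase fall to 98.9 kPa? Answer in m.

2:1 spreading — at depth z the loaded area has grown by z in each plan dimension:
qB²/(B+z)² = Δσ_z ⇒ z = B(√(q/Δσ_z) − 1) = 5.6×(√(341/98.9) − 1) = 4.798 m

z ≈ 4.8 m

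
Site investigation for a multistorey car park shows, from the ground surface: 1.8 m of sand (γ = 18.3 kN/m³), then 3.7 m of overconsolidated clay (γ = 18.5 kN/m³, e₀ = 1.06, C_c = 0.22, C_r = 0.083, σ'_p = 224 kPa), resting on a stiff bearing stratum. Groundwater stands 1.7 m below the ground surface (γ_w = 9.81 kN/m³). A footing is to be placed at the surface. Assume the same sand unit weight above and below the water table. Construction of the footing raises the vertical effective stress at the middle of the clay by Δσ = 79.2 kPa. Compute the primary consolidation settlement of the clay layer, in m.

S_c ≈ 0.0631 m

Mid-depth of clay below the ground surface: z = 1.8 + 3.7/2 = 3.65 m.
Total vertical stress at mid-clay: σ_v = 18.3×1.8 + 18.5×1.85 = 67.165 kPa.
Pore pressure: u = 9.81×(3.65 − 1.7) = 19.13 kPa.
Initial effective stress: σ'_0 = σ_v − u = 67.165 − 19.13 = 48.035 kPa.
Final effective stress: σ'_f = 48.035 + 79.2 = 127.23 kPa.
σ'_f = 127.23 ≤ σ'_p = 224 kPa, so the clay remains overconsolidated and only the recompression index applies:
S_c = C_r·H/(1+e₀)·log₁₀(σ'_f/σ'_0) = 0.083×3.7/2.06×log₁₀(127.23/48.035)
    = 0.14908 × 0.42303 = 0.06306 m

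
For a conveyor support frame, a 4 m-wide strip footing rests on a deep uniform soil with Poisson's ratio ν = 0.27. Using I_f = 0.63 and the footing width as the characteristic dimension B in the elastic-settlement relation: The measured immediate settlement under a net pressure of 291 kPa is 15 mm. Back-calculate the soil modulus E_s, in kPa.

E_s ≈ 45300 kPa

S_e = q·B·(1−ν²)/E_s · I_f  ⇒  E_s = q·B·(1−ν²)·I_f / S_e.
E_s = 291 × 4 × 0.9271 × 0.63 / 0.015 = 45320 kPa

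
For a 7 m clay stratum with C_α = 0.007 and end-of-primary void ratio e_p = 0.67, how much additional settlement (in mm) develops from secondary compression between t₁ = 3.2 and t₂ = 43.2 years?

Secondary compression: S_s = C_α·H/(1+e_p)·log₁₀(t₂/t₁)
S_s = 0.007×7/(1+0.67)×log₁₀(43.2/3.2)
    = 0.02934 × 1.13 = 0.03317 m

S_s ≈ 33.2 mm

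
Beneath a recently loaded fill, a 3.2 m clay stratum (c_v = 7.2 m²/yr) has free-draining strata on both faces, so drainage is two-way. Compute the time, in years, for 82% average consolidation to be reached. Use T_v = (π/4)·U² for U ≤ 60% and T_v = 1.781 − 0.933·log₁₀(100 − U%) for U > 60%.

t ≈ 0.217 years

Drainage path length: H_d = H/2 = 1.6 m (double drainage).
U > 60%: T_v = 1.781 − 0.933·log₁₀(100 − 82) = 0.60983.
t = T_v·H_d²/c_v = 0.60983×1.6²/7.2 = 0.2168 years.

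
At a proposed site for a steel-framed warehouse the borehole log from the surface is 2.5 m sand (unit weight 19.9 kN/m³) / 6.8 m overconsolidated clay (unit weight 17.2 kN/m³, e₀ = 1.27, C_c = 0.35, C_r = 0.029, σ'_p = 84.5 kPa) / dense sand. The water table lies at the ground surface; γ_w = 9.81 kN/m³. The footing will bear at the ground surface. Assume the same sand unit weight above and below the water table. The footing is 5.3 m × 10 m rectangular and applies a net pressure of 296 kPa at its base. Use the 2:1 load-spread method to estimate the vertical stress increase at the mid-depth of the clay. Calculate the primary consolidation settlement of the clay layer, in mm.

S_c ≈ 244 mm

Mid-depth of clay below the ground surface: z = 2.5 + 6.8/2 = 5.9 m.
Total vertical stress at mid-clay: σ_v = 19.9×2.5 + 17.2×3.4 = 108.23 kPa.
Pore pressure: u = 9.81×(5.9 − 0) = 57.879 kPa.
Initial effective stress: σ'_0 = σ_v − u = 108.23 − 57.879 = 50.351 kPa.
Stress increase at mid-clay by the 2:1 spreading method:
Δσ = qBL/((B+z)(L+z)) = 296×5.3×10/((5.3+5.9)(10+5.9)) = 88.095 kPa
Final effective stress: σ'_f = 50.351 + 88.095 = 138.45 kPa.
σ'_f = 138.45 > σ'_p = 84.5 kPa, so the stress path crosses the preconsolidation pressure — recompression up to σ'_p, then virgin compression beyond:
S_c = H/(1+e₀)·[C_r·log₁₀(σ'_p/σ'_0) + C_c·log₁₀(σ'_f/σ'_p)]
    = 6.8/2.27 × [0.029×log₁₀(84.5/50.351) + 0.35×log₁₀(138.45/84.5)]
    = 2.9956 × [0.0065206 + 0.075053] = 0.2444 m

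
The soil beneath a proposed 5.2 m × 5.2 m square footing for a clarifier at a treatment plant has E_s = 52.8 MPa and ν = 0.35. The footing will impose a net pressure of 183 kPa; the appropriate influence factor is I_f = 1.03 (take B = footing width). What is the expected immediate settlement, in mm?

Immediate (elastic) settlement: S_e = q·B·(1−ν²)/E_s · I_f.
E_s = 52.8 MPa = 52800 kPa.
S_e = 183 × 5.2 × (1 − 0.35²) / 52800 × 1.03
    = 183 × 5.2 × 0.8775 / 52800 × 1.03
    = 0.01629 m = 16.29 mm

S_e ≈ 16.3 mm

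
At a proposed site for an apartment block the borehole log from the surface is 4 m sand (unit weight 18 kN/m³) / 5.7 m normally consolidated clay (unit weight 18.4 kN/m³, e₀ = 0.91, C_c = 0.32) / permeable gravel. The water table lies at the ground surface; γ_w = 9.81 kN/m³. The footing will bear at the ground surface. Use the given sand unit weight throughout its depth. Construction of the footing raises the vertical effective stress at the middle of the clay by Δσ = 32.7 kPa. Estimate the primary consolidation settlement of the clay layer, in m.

Mid-depth of clay below the ground surface: z = 4 + 5.7/2 = 6.85 m.
Total vertical stress at mid-clay: σ_v = 18×4 + 18.4×2.85 = 124.44 kPa.
Pore pressure: u = 9.81×(6.85 − 0) = 67.198 kPa.
Initial effective stress: σ'_0 = σ_v − u = 124.44 − 67.198 = 57.242 kPa.
Final effective stress: σ'_f = σ'_0 + Δσ = 57.242 + 32.7 = 89.942 kPa.
Normally consolidated clay, so the full stress increment lies on the virgin compression line:
S_c = C_c·H/(1+e₀)·log₁₀(σ'_f/σ'_0) = 0.32×5.7/(1+0.91)×log₁₀(89.942/57.242)
    = 0.95497 × 0.19625 = 0.1874 m

S_c ≈ 0.187 m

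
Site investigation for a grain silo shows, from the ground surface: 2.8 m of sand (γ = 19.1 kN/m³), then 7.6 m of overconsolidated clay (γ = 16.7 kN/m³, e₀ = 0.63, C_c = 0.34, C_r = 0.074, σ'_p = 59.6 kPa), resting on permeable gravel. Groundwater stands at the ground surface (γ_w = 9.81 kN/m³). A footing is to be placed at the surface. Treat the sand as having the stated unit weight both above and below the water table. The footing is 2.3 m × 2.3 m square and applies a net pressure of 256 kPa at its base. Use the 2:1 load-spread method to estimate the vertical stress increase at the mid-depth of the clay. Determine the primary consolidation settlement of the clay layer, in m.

S_c ≈ 0.124 m

Mid-depth of clay below the ground surface: z = 2.8 + 7.6/2 = 6.6 m.
Total vertical stress at mid-clay: σ_v = 19.1×2.8 + 16.7×3.8 = 116.94 kPa.
Pore pressure: u = 9.81×(6.6 − 0) = 64.746 kPa.
Initial effective stress: σ'_0 = σ_v − u = 116.94 − 64.746 = 52.194 kPa.
Stress increase at mid-clay by the 2:1 spreading method:
Δσ = qBL/((B+z)(L+z)) = 256×2.3×2.3/((2.3+6.6)(2.3+6.6)) = 17.097 kPa
Final effective stress: σ'_f = 52.194 + 17.097 = 69.291 kPa.
σ'_f = 69.291 > σ'_p = 59.6 kPa, so the stress path crosses the preconsolidation pressure — recompression up to σ'_p, then virgin compression beyond:
S_c = H/(1+e₀)·[C_r·log₁₀(σ'_p/σ'_0) + C_c·log₁₀(σ'_f/σ'_p)]
    = 7.6/1.63 × [0.074×log₁₀(59.6/52.194) + 0.34×log₁₀(69.291/59.6)]
    = 4.6626 × [0.0042643 + 0.022246] = 0.1236 m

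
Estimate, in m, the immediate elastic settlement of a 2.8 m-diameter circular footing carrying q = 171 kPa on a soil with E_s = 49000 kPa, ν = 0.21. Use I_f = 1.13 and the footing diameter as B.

S_e ≈ 0.0106 m

Immediate (elastic) settlement: S_e = q·B·(1−ν²)/E_s · I_f.
S_e = 171 × 2.8 × (1 − 0.21²) / 49000 × 1.13
    = 171 × 2.8 × 0.9559 / 49000 × 1.13
    = 0.01055 m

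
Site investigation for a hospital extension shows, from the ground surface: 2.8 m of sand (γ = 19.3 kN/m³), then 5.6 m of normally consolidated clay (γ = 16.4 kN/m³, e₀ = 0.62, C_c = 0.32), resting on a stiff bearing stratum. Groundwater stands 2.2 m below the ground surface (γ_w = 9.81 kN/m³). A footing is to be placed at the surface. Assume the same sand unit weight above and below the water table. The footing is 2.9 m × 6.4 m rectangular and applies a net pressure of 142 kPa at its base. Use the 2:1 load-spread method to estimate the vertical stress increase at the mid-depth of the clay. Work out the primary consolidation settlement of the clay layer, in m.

Mid-depth of clay below the ground surface: z = 2.8 + 5.6/2 = 5.6 m.
Total vertical stress at mid-clay: σ_v = 19.3×2.8 + 16.4×2.8 = 99.96 kPa.
Pore pressure: u = 9.81×(5.6 − 2.2) = 33.354 kPa.
Initial effective stress: σ'_0 = σ_v − u = 99.96 − 33.354 = 66.606 kPa.
Stress increase at mid-clay by the 2:1 spreading method:
Δσ = qBL/((B+z)(L+z)) = 142×2.9×6.4/((2.9+5.6)(6.4+5.6)) = 25.838 kPa
Final effective stress: σ'_f = σ'_0 + Δσ = 66.606 + 25.838 = 92.444 kPa.
Normally consolidated clay, so the full stress increment lies on the virgin compression line:
S_c = C_c·H/(1+e₀)·log₁₀(σ'_f/σ'_0) = 0.32×5.6/(1+0.62)×log₁₀(92.444/66.606)
    = 1.1062 × 0.14237 = 0.1575 m

S_c ≈ 0.157 m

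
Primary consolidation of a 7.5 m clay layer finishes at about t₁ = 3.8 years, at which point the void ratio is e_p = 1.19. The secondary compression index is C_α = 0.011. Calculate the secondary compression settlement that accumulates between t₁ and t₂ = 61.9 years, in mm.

Secondary compression: S_s = C_α·H/(1+e_p)·log₁₀(t₂/t₁)
S_s = 0.011×7.5/(1+1.19)×log₁₀(61.9/3.8)
    = 0.03767 × 1.212 = 0.04565 m

S_s ≈ 45.7 mm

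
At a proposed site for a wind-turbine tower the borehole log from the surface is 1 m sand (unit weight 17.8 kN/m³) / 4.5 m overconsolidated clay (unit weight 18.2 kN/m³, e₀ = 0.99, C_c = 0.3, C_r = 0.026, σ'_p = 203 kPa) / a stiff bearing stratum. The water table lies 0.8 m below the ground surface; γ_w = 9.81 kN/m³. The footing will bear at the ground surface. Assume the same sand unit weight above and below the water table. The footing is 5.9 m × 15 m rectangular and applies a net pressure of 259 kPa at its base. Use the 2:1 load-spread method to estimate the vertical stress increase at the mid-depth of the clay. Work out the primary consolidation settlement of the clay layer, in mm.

Mid-depth of clay below the ground surface: z = 1 + 4.5/2 = 3.25 m.
Total vertical stress at mid-clay: σ_v = 17.8×1 + 18.2×2.25 = 58.75 kPa.
Pore pressure: u = 9.81×(3.25 − 0.8) = 24.035 kPa.
Initial effective stress: σ'_0 = σ_v − u = 58.75 − 24.035 = 34.715 kPa.
Stress increase at mid-clay by the 2:1 spreading method:
Δσ = qBL/((B+z)(L+z)) = 259×5.9×15/((5.9+3.25)(15+3.25)) = 137.26 kPa
Final effective stress: σ'_f = 34.715 + 137.26 = 171.97 kPa.
σ'_f = 171.97 ≤ σ'_p = 203 kPa, so the clay remains overconsolidated and only the recompression index applies:
S_c = C_r·H/(1+e₀)·log₁₀(σ'_f/σ'_0) = 0.026×4.5/1.99×log₁₀(171.97/34.715)
    = 0.058794 × 0.69494 = 0.04086 m

S_c ≈ 40.9 mm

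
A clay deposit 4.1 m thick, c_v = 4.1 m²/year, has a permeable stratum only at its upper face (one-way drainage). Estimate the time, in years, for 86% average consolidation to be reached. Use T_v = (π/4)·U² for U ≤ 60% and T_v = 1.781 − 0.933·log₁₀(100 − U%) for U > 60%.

t ≈ 2.92 years

Drainage path length: H_d = H = 4.1 m (single drainage).
U > 60%: T_v = 1.781 − 0.933·log₁₀(100 − 86) = 0.71166.
t = T_v·H_d²/c_v = 0.71166×4.1²/4.1 = 2.918 years.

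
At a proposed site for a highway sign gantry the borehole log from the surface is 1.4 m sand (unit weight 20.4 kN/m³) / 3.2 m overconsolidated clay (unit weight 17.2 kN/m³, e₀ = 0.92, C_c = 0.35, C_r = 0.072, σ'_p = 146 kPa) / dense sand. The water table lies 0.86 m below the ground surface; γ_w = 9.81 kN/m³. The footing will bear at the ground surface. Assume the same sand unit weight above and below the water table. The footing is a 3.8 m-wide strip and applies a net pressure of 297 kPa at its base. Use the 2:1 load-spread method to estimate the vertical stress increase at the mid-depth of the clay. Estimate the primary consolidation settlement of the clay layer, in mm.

Mid-depth of clay below the ground surface: z = 1.4 + 3.2/2 = 3 m.
Total vertical stress at mid-clay: σ_v = 20.4×1.4 + 17.2×1.6 = 56.08 kPa.
Pore pressure: u = 9.81×(3 − 0.86) = 20.993 kPa.
Initial effective stress: σ'_0 = σ_v − u = 56.08 − 20.993 = 35.087 kPa.
Stress increase at mid-clay by the 2:1 spreading method:
Δσ = qB/(B+z) = 297×3.8/(3.8+3) = 165.97 kPa
Final effective stress: σ'_f = 35.087 + 165.97 = 201.06 kPa.
σ'_f = 201.06 > σ'_p = 146 kPa, so the stress path crosses the preconsolidation pressure — recompression up to σ'_p, then virgin compression beyond:
S_c = H/(1+e₀)·[C_r·log₁₀(σ'_p/σ'_0) + C_c·log₁₀(σ'_f/σ'_p)]
    = 3.2/1.92 × [0.072×log₁₀(146/35.087) + 0.35×log₁₀(201.06/146)]
    = 1.6667 × [0.044583 + 0.04864] = 0.1554 m

S_c ≈ 155 mm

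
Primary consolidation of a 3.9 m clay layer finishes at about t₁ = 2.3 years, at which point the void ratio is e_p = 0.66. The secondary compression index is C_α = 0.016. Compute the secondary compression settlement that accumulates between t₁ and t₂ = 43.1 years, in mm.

S_s ≈ 47.8 mm

Secondary compression: S_s = C_α·H/(1+e_p)·log₁₀(t₂/t₁)
S_s = 0.016×3.9/(1+0.66)×log₁₀(43.1/2.3)
    = 0.03759 × 1.273 = 0.04784 m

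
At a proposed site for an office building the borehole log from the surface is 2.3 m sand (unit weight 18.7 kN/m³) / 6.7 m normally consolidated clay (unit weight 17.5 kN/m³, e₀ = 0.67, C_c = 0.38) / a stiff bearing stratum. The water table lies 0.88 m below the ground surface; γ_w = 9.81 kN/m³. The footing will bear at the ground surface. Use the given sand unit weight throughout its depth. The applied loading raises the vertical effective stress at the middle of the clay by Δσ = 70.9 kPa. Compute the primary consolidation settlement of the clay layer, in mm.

Mid-depth of clay below the ground surface: z = 2.3 + 6.7/2 = 5.65 m.
Total vertical stress at mid-clay: σ_v = 18.7×2.3 + 17.5×3.35 = 101.63 kPa.
Pore pressure: u = 9.81×(5.65 − 0.88) = 46.794 kPa.
Initial effective stress: σ'_0 = σ_v − u = 101.63 − 46.794 = 54.836 kPa.
Final effective stress: σ'_f = σ'_0 + Δσ = 54.836 + 70.9 = 125.74 kPa.
Normally consolidated clay, so the full stress increment lies on the virgin compression line:
S_c = C_c·H/(1+e₀)·log₁₀(σ'_f/σ'_0) = 0.38×6.7/(1+0.67)×log₁₀(125.74/54.836)
    = 1.5246 × 0.36041 = 0.5495 m

S_c ≈ 549 mm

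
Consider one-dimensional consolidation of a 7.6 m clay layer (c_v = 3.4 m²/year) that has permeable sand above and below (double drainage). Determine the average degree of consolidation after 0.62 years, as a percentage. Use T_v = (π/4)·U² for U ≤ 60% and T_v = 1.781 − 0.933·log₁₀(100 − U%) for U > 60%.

Drainage path length: H_d = H/2 = 3.8 m (double drainage).
T_v = c_v·t/H_d² = 3.4×0.62/3.8² = 0.14598.
T_v = 0.14598 corresponds to the U ≤ 60% branch:
U = √(4T_v/π) = 0.4311

U ≈ 43.1 %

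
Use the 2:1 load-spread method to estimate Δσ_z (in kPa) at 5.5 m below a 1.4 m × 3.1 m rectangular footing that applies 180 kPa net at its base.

Δσ_z ≈ 13.2 kPa

By the 2:1 method the load spreads at 1 horizontal : 2 vertical, so at depth z the loaded area has grown by z in each plan dimension:
Δσ = qBL/((B+z)(L+z)) = 180×1.4×3.1/((1.4+5.5)(3.1+5.5)) = 13.165 kPa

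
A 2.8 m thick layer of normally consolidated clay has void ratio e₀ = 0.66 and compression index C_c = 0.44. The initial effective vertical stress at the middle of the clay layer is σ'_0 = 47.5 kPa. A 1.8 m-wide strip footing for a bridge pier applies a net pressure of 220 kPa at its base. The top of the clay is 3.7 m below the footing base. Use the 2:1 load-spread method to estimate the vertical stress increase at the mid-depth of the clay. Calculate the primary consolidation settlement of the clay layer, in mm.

Mid-depth of clay below the footing base: z = 3.7 + 2.8/2 = 5.1 m.
Stress increase at mid-clay by the 2:1 spreading method:
Δσ = qB/(B+z) = 220×1.8/(1.8+5.1) = 57.391 kPa
Final effective stress: σ'_f = σ'_0 + Δσ = 47.5 + 57.391 = 104.89 kPa.
Normally consolidated clay, so the full stress increment lies on the virgin compression line:
S_c = C_c·H/(1+e₀)·log₁₀(σ'_f/σ'_0) = 0.44×2.8/(1+0.66)×log₁₀(104.89/47.5)
    = 0.74217 × 0.34404 = 0.2553 m

S_c ≈ 255 mm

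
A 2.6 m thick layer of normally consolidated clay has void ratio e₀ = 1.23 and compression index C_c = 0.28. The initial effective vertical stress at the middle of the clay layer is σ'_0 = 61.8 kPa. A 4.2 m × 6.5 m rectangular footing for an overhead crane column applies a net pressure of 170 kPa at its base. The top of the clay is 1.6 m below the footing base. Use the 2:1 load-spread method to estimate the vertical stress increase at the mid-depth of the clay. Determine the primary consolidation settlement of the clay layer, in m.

S_c ≈ 0.107 m

Mid-depth of clay below the footing base: z = 1.6 + 2.6/2 = 2.9 m.
Stress increase at mid-clay by the 2:1 spreading method:
Δσ = qBL/((B+z)(L+z)) = 170×4.2×6.5/((4.2+2.9)(6.5+2.9)) = 69.539 kPa
Final effective stress: σ'_f = σ'_0 + Δσ = 61.8 + 69.539 = 131.34 kPa.
Normally consolidated clay, so the full stress increment lies on the virgin compression line:
S_c = C_c·H/(1+e₀)·log₁₀(σ'_f/σ'_0) = 0.28×2.6/(1+1.23)×log₁₀(131.34/61.8)
    = 0.32646 × 0.32741 = 0.1069 m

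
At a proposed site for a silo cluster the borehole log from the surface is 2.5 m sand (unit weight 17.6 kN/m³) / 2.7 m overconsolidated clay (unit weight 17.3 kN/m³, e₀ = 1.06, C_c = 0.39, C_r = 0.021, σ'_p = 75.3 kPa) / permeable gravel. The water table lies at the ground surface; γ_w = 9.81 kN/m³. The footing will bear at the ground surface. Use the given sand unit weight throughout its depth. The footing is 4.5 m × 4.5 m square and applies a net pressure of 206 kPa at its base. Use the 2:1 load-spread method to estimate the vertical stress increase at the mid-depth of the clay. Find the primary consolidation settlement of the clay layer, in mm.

S_c ≈ 49.3 mm

Mid-depth of clay below the ground surface: z = 2.5 + 2.7/2 = 3.85 m.
Total vertical stress at mid-clay: σ_v = 17.6×2.5 + 17.3×1.35 = 67.355 kPa.
Pore pressure: u = 9.81×(3.85 − 0) = 37.769 kPa.
Initial effective stress: σ'_0 = σ_v − u = 67.355 − 37.769 = 29.586 kPa.
Stress increase at mid-clay by the 2:1 spreading method:
Δσ = qBL/((B+z)(L+z)) = 206×4.5×4.5/((4.5+3.85)(4.5+3.85)) = 59.83 kPa
Final effective stress: σ'_f = 29.586 + 59.83 = 89.416 kPa.
σ'_f = 89.416 > σ'_p = 75.3 kPa, so the stress path crosses the preconsolidation pressure — recompression up to σ'_p, then virgin compression beyond:
S_c = H/(1+e₀)·[C_r·log₁₀(σ'_p/σ'_0) + C_c·log₁₀(σ'_f/σ'_p)]
    = 2.7/2.06 × [0.021×log₁₀(75.3/29.586) + 0.39×log₁₀(89.416/75.3)]
    = 1.3107 × [0.0085199 + 0.029102] = 0.04931 m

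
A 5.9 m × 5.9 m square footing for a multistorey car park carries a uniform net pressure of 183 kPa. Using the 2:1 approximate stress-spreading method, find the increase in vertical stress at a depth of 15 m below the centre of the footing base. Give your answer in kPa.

Δσ_z ≈ 14.6 kPa

By the 2:1 method the load spreads at 1 horizontal : 2 vertical, so at depth z the loaded area has grown by z in each plan dimension:
Δσ = qBL/((B+z)(L+z)) = 183×5.9×5.9/((5.9+15)(5.9+15)) = 14.584 kPa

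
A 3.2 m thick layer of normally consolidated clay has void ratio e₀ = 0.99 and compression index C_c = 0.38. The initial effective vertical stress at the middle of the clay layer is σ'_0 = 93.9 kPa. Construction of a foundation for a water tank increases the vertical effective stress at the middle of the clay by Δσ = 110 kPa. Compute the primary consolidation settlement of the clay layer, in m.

Final effective stress: σ'_f = σ'_0 + Δσ = 93.9 + 110 = 203.9 kPa.
Normally consolidated clay, so the full stress increment lies on the virgin compression line:
S_c = C_c·H/(1+e₀)·log₁₀(σ'_f/σ'_0) = 0.38×3.2/(1+0.99)×log₁₀(203.9/93.9)
    = 0.61106 × 0.33675 = 0.2058 m

S_c ≈ 0.206 m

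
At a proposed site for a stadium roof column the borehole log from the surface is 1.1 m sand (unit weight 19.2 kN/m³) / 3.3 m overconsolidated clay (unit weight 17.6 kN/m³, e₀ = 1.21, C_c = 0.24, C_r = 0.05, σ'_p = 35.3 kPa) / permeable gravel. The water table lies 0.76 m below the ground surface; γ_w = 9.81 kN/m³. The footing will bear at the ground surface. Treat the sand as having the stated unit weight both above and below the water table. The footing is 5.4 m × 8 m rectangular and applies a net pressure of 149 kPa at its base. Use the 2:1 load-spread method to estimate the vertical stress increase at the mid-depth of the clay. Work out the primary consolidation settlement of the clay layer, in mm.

S_c ≈ 173 mm

Mid-depth of clay below the ground surface: z = 1.1 + 3.3/2 = 2.75 m.
Total vertical stress at mid-clay: σ_v = 19.2×1.1 + 17.6×1.65 = 50.16 kPa.
Pore pressure: u = 9.81×(2.75 − 0.76) = 19.522 kPa.
Initial effective stress: σ'_0 = σ_v − u = 50.16 − 19.522 = 30.638 kPa.
Stress increase at mid-clay by the 2:1 spreading method:
Δσ = qBL/((B+z)(L+z)) = 149×5.4×8/((5.4+2.75)(8+2.75)) = 73.469 kPa
Final effective stress: σ'_f = 30.638 + 73.469 = 104.11 kPa.
σ'_f = 104.11 > σ'_p = 35.3 kPa, so the stress path crosses the preconsolidation pressure — recompression up to σ'_p, then virgin compression beyond:
S_c = H/(1+e₀)·[C_r·log₁₀(σ'_p/σ'_0) + C_c·log₁₀(σ'_f/σ'_p)]
    = 3.3/2.21 × [0.05×log₁₀(35.3/30.638) + 0.24×log₁₀(104.11/35.3)]
    = 1.4932 × [0.0030757 + 0.11273] = 0.1729 m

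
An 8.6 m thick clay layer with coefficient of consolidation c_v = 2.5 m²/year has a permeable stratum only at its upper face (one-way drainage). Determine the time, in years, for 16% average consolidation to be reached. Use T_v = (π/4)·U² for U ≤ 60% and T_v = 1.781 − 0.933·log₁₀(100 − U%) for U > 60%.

t ≈ 0.595 years

Drainage path length: H_d = H = 8.6 m (single drainage).
U ≤ 60%: T_v = (π/4)·U² = (π/4)×0.16² = 0.020106.
t = T_v·H_d²/c_v = 0.020106×8.6²/2.5 = 0.5948 years.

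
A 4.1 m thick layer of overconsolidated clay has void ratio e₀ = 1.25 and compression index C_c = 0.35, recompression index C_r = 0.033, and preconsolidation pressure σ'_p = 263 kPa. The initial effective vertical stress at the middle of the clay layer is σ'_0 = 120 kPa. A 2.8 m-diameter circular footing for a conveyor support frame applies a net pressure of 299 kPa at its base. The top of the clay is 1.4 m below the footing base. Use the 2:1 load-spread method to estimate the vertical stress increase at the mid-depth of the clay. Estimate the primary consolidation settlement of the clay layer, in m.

Mid-depth of clay below the footing base: z = 1.4 + 4.1/2 = 3.45 m.
Stress increase at mid-clay by the 2:1 spreading method:
Δσ ≈ qD²/(D+z)² = 299×2.8²/(2.8+3.45)² = 60.01 kPa
Final effective stress: σ'_f = 120 + 60.01 = 180.01 kPa.
σ'_f = 180.01 ≤ σ'_p = 263 kPa, so the clay remains overconsolidated and only the recompression index applies:
S_c = C_r·H/(1+e₀)·log₁₀(σ'_f/σ'_0) = 0.033×4.1/2.25×log₁₀(180.01/120)
    = 0.060133 × 0.17612 = 0.01059 m

S_c ≈ 0.0106 m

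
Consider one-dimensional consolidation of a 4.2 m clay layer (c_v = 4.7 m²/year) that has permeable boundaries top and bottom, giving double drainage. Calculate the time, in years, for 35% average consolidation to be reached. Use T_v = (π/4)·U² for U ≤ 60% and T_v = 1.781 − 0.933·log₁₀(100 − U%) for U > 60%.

Drainage path length: H_d = H/2 = 2.1 m (double drainage).
U ≤ 60%: T_v = (π/4)·U² = (π/4)×0.35² = 0.096211.
t = T_v·H_d²/c_v = 0.096211×2.1²/4.7 = 0.09027 years.

t ≈ 0.0903 years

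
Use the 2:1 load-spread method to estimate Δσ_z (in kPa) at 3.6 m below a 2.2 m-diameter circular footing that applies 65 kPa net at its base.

Δσ_z ≈ 9.35 kPa

By the 2:1 method the load spreads at 1 horizontal : 2 vertical, so at depth z the loaded area has grown by z in each plan dimension:
Δσ ≈ qD²/(D+z)² = 65×2.2²/(2.2+3.6)² = 9.352 kPa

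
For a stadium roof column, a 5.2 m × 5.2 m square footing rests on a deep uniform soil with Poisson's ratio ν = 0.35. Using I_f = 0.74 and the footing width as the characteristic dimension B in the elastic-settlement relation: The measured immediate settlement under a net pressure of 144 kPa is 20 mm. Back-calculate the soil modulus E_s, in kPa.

E_s ≈ 24300 kPa

S_e = q·B·(1−ν²)/E_s · I_f  ⇒  E_s = q·B·(1−ν²)·I_f / S_e.
E_s = 144 × 5.2 × 0.8775 × 0.74 / 0.02 = 24310 kPa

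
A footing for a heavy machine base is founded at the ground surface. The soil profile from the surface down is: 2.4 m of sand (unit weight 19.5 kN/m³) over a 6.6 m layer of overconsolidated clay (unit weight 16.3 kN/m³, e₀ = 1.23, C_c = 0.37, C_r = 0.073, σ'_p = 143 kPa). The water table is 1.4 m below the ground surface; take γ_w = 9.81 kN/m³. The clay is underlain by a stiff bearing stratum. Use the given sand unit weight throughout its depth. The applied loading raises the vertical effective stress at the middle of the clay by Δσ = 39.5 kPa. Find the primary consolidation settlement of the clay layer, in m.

Mid-depth of clay below the ground surface: z = 2.4 + 6.6/2 = 5.7 m.
Total vertical stress at mid-clay: σ_v = 19.5×2.4 + 16.3×3.3 = 100.59 kPa.
Pore pressure: u = 9.81×(5.7 − 1.4) = 42.183 kPa.
Initial effective stress: σ'_0 = σ_v − u = 100.59 − 42.183 = 58.407 kPa.
Final effective stress: σ'_f = 58.407 + 39.5 = 97.907 kPa.
σ'_f = 97.907 ≤ σ'_p = 143 kPa, so the clay remains overconsolidated and only the recompression index applies:
S_c = C_r·H/(1+e₀)·log₁₀(σ'_f/σ'_0) = 0.073×6.6/2.23×log₁₀(97.907/58.407)
    = 0.21605 × 0.22435 = 0.04847 m

S_c ≈ 0.0485 m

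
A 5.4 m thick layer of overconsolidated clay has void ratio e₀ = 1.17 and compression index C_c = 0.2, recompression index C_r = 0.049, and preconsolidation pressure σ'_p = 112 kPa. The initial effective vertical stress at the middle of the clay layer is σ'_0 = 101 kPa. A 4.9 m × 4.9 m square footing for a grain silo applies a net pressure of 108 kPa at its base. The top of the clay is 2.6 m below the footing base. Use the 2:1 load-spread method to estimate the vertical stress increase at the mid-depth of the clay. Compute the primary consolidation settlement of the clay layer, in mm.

Mid-depth of clay below the footing base: z = 2.6 + 5.4/2 = 5.3 m.
Stress increase at mid-clay by the 2:1 spreading method:
Δσ = qBL/((B+z)(L+z)) = 108×4.9×4.9/((4.9+5.3)(4.9+5.3)) = 24.924 kPa
Final effective stress: σ'_f = 101 + 24.924 = 125.92 kPa.
σ'_f = 125.92 > σ'_p = 112 kPa, so the stress path crosses the preconsolidation pressure — recompression up to σ'_p, then virgin compression beyond:
S_c = H/(1+e₀)·[C_r·log₁₀(σ'_p/σ'_0) + C_c·log₁₀(σ'_f/σ'_p)]
    = 5.4/2.17 × [0.049×log₁₀(112/101) + 0.2×log₁₀(125.92/112)]
    = 2.4885 × [0.0021999 + 0.010175] = 0.03079 m

S_c ≈ 30.8 mm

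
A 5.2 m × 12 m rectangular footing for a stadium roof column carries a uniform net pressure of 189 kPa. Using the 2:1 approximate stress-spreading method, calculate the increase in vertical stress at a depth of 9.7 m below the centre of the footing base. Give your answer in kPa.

Δσ_z ≈ 36.5 kPa

By the 2:1 method the load spreads at 1 horizontal : 2 vertical, so at depth z the loaded area has grown by z in each plan dimension:
Δσ = qBL/((B+z)(L+z)) = 189×5.2×12/((5.2+9.7)(12+9.7)) = 36.475 kPa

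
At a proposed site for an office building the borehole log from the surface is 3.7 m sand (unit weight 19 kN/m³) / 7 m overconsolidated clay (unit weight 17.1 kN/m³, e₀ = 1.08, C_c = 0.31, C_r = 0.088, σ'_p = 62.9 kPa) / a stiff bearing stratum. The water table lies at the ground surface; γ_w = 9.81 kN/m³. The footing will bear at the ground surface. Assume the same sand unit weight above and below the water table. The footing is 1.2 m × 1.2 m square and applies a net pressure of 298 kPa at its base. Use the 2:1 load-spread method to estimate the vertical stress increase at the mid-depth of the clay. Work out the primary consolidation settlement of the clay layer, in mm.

S_c ≈ 26.2 mm

Mid-depth of clay below the ground surface: z = 3.7 + 7/2 = 7.2 m.
Total vertical stress at mid-clay: σ_v = 19×3.7 + 17.1×3.5 = 130.15 kPa.
Pore pressure: u = 9.81×(7.2 − 0) = 70.632 kPa.
Initial effective stress: σ'_0 = σ_v − u = 130.15 − 70.632 = 59.518 kPa.
Stress increase at mid-clay by the 2:1 spreading method:
Δσ = qBL/((B+z)(L+z)) = 298×1.2×1.2/((1.2+7.2)(1.2+7.2)) = 6.0816 kPa
Final effective stress: σ'_f = 59.518 + 6.0816 = 65.6 kPa.
σ'_f = 65.6 > σ'_p = 62.9 kPa, so the stress path crosses the preconsolidation pressure — recompression up to σ'_p, then virgin compression beyond:
S_c = H/(1+e₀)·[C_r·log₁₀(σ'_p/σ'_0) + C_c·log₁₀(σ'_f/σ'_p)]
    = 7/2.08 × [0.088×log₁₀(62.9/59.518) + 0.31×log₁₀(65.6/62.9)]
    = 3.3654 × [0.0021122 + 0.0056585] = 0.02615 m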